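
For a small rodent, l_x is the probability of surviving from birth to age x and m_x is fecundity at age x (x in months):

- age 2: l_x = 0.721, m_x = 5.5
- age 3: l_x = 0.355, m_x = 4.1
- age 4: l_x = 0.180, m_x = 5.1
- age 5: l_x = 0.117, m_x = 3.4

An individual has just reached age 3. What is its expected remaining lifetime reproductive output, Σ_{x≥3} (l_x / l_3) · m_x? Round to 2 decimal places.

7.81

l_3 = 0.355. Conditional survival from age 3 to x is l_x / l_3.
  x=3: (0.355/0.355) × 4.1 = 4.1000
  x=4: (0.180/0.355) × 5.1 = 2.5859
  x=5: (0.117/0.355) × 3.4 = 1.1206
Sum = 4.1000 + 2.5859 + 1.1206 = 7.8065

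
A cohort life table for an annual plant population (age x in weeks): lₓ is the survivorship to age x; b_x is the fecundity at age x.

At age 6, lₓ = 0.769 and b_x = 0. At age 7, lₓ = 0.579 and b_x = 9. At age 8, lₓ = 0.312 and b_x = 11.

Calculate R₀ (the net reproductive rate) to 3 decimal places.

R₀ = Σ lₓ b_x:
  age 6: 0.769 × 0 = 0.0000
  age 7: 0.579 × 9 = 5.2110
  age 8: 0.312 × 11 = 3.4320
R₀ = 0.0000 + 5.2110 + 3.4320 = 8.6430

8.643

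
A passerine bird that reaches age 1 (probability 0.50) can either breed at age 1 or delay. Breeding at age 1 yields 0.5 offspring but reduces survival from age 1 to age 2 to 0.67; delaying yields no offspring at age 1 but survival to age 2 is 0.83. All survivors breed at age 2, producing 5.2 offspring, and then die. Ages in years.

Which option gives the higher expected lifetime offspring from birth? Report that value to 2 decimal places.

breed at age 1: R₀ = 0.50 × (0.5 + 0.67 × 5.2) = 0.50 × 3.9840 = 1.9920
delay to age 2: R₀ = 0.50 × (0.83 × 5.2) = 0.50 × 4.3160 = 2.1580
Higher: delay to age 2 (2.1580).

2.16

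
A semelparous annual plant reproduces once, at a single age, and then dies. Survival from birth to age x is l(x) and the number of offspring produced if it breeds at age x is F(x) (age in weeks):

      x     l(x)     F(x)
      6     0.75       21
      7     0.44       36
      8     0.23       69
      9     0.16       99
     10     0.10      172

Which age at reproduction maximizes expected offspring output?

Expected offspring if breeding at age x = l(x) × F(x):
  age 6: 0.75 × 21 = 15.750
  age 7: 0.44 × 36 = 15.840
  age 8: 0.23 × 69 = 15.870
  age 9: 0.16 × 99 = 15.840
  age 10: 0.10 × 172 = 17.200
Maximum at age 10 (17.200).

10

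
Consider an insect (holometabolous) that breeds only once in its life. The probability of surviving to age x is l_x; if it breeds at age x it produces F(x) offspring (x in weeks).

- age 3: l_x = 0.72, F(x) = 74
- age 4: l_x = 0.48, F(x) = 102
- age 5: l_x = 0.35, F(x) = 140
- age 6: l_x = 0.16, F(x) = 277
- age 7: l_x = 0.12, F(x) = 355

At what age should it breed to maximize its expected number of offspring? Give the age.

3

Expected offspring if breeding at age x = l_x × F(x):
  age 3: 0.72 × 74 = 53.280
  age 4: 0.48 × 102 = 48.960
  age 5: 0.35 × 140 = 49.000
  age 6: 0.16 × 277 = 44.320
  age 7: 0.12 × 355 = 42.600
Maximum at age 3 (53.280).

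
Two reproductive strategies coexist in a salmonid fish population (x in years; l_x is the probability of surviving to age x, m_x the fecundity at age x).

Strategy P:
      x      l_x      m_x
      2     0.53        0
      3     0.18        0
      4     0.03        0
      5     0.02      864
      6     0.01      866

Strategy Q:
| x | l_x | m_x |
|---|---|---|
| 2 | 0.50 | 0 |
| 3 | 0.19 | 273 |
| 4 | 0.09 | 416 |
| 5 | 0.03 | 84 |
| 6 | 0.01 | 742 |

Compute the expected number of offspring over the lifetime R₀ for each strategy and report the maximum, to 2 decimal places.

99.25

Strategy P: R₀ = 0.53×0 + 0.18×0 + 0.03×0 + 0.02×864 + 0.01×866 = 25.9400
Strategy Q: R₀ = 0.50×0 + 0.19×273 + 0.09×416 + 0.03×84 + 0.01×742 = 99.2500
Highest R₀: strategy Q with 99.2500.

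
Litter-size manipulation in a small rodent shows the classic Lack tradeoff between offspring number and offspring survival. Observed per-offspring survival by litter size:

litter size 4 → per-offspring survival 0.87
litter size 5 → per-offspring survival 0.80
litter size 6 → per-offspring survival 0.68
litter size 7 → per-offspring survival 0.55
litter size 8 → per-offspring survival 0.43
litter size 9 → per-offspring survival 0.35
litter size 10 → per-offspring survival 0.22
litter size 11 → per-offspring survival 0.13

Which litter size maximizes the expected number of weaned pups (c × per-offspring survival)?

6

Expected weaned pups = c × s(c):
  c=4: 4 × 0.87 = 3.480
  c=5: 5 × 0.80 = 4.000
  c=6: 6 × 0.68 = 4.080
  c=7: 7 × 0.55 = 3.850
  c=8: 8 × 0.43 = 3.440
  c=9: 9 × 0.35 = 3.150
  c=10: 10 × 0.22 = 2.200
  c=11: 11 × 0.13 = 1.430
Maximum at c = 6 (4.080 weaned pups).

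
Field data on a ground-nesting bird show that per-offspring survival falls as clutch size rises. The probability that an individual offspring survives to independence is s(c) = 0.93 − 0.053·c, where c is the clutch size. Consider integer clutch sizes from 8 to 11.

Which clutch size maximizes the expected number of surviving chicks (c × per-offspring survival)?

9

Expected surviving chicks = c × s(c):
  c=8: 8 × 0.506 = 4.048
  c=9: 9 × 0.453 = 4.077
  c=10: 10 × 0.400 = 4.000
  c=11: 11 × 0.347 = 3.817
Maximum at c = 9 (4.077 surviving chicks).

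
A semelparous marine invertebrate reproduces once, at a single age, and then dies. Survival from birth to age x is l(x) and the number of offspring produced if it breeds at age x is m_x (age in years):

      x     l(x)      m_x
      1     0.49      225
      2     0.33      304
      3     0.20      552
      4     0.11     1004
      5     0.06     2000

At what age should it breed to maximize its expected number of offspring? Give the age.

Expected offspring if breeding at age x = l(x) × m_x:
  age 1: 0.49 × 225 = 110.250
  age 2: 0.33 × 304 = 100.320
  age 3: 0.20 × 552 = 110.400
  age 4: 0.11 × 1004 = 110.440
  age 5: 0.06 × 2000 = 120.000
Maximum at age 5 (120.000).

5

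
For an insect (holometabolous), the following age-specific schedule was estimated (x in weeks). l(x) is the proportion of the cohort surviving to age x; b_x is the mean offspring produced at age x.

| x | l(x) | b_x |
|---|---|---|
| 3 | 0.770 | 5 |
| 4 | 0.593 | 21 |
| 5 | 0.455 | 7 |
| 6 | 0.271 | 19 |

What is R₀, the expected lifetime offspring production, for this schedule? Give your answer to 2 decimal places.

R₀ = Σ l(x) b_x:
  age 3: 0.770 × 5 = 3.8500
  age 4: 0.593 × 21 = 12.4530
  age 5: 0.455 × 7 = 3.1850
  age 6: 0.271 × 19 = 5.1490
R₀ = 3.8500 + 12.4530 + 3.1850 + 5.1490 = 24.6370

24.64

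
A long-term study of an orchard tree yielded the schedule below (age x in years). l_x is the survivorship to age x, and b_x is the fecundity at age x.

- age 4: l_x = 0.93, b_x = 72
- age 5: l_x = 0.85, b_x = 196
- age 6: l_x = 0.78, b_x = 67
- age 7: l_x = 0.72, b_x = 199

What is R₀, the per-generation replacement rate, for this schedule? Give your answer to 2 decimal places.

R₀ = Σ l_x b_x:
  age 4: 0.93 × 72 = 66.9600
  age 5: 0.85 × 196 = 166.6000
  age 6: 0.78 × 67 = 52.2600
  age 7: 0.72 × 199 = 143.2800
R₀ = 66.9600 + 166.6000 + 52.2600 + 143.2800 = 429.1000

429.10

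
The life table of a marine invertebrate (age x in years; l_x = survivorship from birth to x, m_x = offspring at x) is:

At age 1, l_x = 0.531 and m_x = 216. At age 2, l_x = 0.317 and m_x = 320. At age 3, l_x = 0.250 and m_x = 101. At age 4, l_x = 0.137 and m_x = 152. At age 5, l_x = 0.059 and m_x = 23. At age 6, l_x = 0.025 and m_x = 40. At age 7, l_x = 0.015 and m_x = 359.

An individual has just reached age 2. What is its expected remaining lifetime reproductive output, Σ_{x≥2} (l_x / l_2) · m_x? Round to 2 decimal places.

l_2 = 0.317. Conditional survival from age 2 to x is l_x / l_2.
  x=2: (0.317/0.317) × 320 = 320.0000
  x=3: (0.250/0.317) × 101 = 79.6530
  x=4: (0.137/0.317) × 152 = 65.6909
  x=5: (0.059/0.317) × 23 = 4.2808
  x=6: (0.025/0.317) × 40 = 3.1546
  x=7: (0.015/0.317) × 359 = 16.9874
Sum = 320.0000 + 79.6530 + 65.6909 + 4.2808 + 3.1546 + 16.9874 = 489.7666

489.77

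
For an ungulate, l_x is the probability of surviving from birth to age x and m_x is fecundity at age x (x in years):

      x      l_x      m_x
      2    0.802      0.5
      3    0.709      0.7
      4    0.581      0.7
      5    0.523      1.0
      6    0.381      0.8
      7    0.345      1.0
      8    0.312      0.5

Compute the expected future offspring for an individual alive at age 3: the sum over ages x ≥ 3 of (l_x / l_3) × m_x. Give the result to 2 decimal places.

l_3 = 0.709. Conditional survival from age 3 to x is l_x / l_3.
  x=3: (0.709/0.709) × 0.7 = 0.7000
  x=4: (0.581/0.709) × 0.7 = 0.5736
  x=5: (0.523/0.709) × 1.0 = 0.7377
  x=6: (0.381/0.709) × 0.8 = 0.4299
  x=7: (0.345/0.709) × 1.0 = 0.4866
  x=8: (0.312/0.709) × 0.5 = 0.2200
Sum = 0.7000 + 0.5736 + 0.7377 + 0.4299 + 0.4866 + 0.2200 = 3.1478

3.15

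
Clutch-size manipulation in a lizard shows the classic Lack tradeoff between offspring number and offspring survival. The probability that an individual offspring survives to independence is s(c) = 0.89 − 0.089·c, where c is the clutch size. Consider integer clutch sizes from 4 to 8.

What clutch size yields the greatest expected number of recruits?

Expected recruits = c × s(c):
  c=4: 4 × 0.534 = 2.136
  c=5: 5 × 0.445 = 2.225
  c=6: 6 × 0.356 = 2.136
  c=7: 7 × 0.267 = 1.869
  c=8: 8 × 0.178 = 1.424
Maximum at c = 5 (2.225 recruits).

5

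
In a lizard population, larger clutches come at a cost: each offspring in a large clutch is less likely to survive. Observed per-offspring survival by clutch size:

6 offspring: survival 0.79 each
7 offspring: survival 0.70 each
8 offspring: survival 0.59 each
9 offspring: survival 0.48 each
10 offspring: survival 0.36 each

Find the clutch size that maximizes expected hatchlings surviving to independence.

7

Expected hatchlings surviving to independence = c × s(c):
  c=6: 6 × 0.79 = 4.740
  c=7: 7 × 0.70 = 4.900
  c=8: 8 × 0.59 = 4.720
  c=9: 9 × 0.48 = 4.320
  c=10: 10 × 0.36 = 3.600
Maximum at c = 7 (4.900 hatchlings surviving to independence).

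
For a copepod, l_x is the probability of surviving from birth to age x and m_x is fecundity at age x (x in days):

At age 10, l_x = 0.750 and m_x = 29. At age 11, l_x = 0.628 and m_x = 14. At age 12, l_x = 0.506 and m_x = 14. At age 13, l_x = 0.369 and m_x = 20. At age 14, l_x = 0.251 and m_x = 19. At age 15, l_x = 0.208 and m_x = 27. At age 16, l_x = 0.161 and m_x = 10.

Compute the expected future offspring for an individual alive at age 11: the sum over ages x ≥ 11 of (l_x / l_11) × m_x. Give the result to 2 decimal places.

l_11 = 0.628. Conditional survival from age 11 to x is l_x / l_11.
  x=11: (0.628/0.628) × 14 = 14.0000
  x=12: (0.506/0.628) × 14 = 11.2803
  x=13: (0.369/0.628) × 20 = 11.7516
  x=14: (0.251/0.628) × 19 = 7.5939
  x=15: (0.208/0.628) × 27 = 8.9427
  x=16: (0.161/0.628) × 10 = 2.5637
Sum = 14.0000 + 11.2803 + 11.7516 + 7.5939 + 8.9427 + 2.5637 = 56.1322

56.13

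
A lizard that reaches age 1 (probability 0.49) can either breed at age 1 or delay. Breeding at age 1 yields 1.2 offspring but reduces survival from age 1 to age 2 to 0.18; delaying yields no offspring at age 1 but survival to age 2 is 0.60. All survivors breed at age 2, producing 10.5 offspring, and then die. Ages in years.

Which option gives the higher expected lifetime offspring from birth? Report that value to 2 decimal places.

breed at age 1: R₀ = 0.49 × (1.2 + 0.18 × 10.5) = 0.49 × 3.0900 = 1.5141
delay to age 2: R₀ = 0.49 × (0.60 × 10.5) = 0.49 × 6.3000 = 3.0870
Higher: delay to age 2 (3.0870).

3.09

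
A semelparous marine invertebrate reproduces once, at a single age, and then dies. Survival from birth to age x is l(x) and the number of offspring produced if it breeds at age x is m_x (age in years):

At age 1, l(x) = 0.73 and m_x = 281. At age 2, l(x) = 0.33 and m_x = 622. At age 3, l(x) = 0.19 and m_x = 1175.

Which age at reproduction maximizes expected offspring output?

Expected offspring if breeding at age x = l(x) × m_x:
  age 1: 0.73 × 281 = 205.130
  age 2: 0.33 × 622 = 205.260
  age 3: 0.19 × 1175 = 223.250
Maximum at age 3 (223.250).

3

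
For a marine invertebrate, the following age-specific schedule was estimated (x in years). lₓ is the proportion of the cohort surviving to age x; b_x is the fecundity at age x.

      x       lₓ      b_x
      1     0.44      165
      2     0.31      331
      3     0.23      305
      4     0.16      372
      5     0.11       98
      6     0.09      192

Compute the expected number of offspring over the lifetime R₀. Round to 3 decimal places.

R₀ = Σ lₓ b_x:
  age 1: 0.44 × 165 = 72.6000
  age 2: 0.31 × 331 = 102.6100
  age 3: 0.23 × 305 = 70.1500
  age 4: 0.16 × 372 = 59.5200
  age 5: 0.11 × 98 = 10.7800
  age 6: 0.09 × 192 = 17.2800
R₀ = 72.6000 + 102.6100 + 70.1500 + 59.5200 + 10.7800 + 17.2800 = 332.9400

332.940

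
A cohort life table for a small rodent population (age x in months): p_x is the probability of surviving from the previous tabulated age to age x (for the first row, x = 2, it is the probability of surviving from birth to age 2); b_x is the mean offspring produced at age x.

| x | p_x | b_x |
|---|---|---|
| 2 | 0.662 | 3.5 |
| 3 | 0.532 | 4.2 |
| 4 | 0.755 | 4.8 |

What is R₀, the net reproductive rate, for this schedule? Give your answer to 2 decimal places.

5.07

Survivorship from birth: l_x = p_2·p_3·…·p_x.
  l_2 = 0.66200
  l_3 = 0.35218
  l_4 = 0.26590
R₀ = Σ l_x b_x:
  age 2: 0.66200 × 3.5 = 2.3170
  age 3: 0.35218 × 4.2 = 1.4792
  age 4: 0.26590 × 4.8 = 1.2763
R₀ = 2.3170 + 1.4792 + 1.2763 = 5.0725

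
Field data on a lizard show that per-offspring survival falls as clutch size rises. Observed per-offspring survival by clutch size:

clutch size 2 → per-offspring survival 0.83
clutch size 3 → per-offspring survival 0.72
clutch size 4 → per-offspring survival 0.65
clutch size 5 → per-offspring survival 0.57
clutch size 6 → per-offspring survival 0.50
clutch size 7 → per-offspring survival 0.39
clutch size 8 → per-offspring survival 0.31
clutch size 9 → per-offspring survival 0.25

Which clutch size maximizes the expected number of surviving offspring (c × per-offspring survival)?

Expected surviving offspring = c × s(c):
  c=2: 2 × 0.83 = 1.660
  c=3: 3 × 0.72 = 2.160
  c=4: 4 × 0.65 = 2.600
  c=5: 5 × 0.57 = 2.850
  c=6: 6 × 0.50 = 3.000
  c=7: 7 × 0.39 = 2.730
  c=8: 8 × 0.31 = 2.480
  c=9: 9 × 0.25 = 2.250
Maximum at c = 6 (3.000 surviving offspring).

6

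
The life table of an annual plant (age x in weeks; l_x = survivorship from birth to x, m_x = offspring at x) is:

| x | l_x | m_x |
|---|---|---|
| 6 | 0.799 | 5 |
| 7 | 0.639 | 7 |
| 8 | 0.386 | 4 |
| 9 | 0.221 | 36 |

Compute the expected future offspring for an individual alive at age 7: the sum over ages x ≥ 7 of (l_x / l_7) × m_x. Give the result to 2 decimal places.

l_7 = 0.639. Conditional survival from age 7 to x is l_x / l_7.
  x=7: (0.639/0.639) × 7 = 7.0000
  x=8: (0.386/0.639) × 4 = 2.4163
  x=9: (0.221/0.639) × 36 = 12.4507
Sum = 7.0000 + 2.4163 + 12.4507 = 21.8670

21.87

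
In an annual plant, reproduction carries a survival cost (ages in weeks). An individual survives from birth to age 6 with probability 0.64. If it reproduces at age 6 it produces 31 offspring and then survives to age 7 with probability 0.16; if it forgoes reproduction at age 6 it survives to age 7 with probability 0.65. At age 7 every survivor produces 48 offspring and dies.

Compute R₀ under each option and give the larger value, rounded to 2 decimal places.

24.76

breed at age 6: R₀ = 0.64 × (31 + 0.16 × 48) = 0.64 × 38.6800 = 24.7552
delay to age 7: R₀ = 0.64 × (0.65 × 48) = 0.64 × 31.2000 = 19.9680
Higher: breed at age 6 (24.7552).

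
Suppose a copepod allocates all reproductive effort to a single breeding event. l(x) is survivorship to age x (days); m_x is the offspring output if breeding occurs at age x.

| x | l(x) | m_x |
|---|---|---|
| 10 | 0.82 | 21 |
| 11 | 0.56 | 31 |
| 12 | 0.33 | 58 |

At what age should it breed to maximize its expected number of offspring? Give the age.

Expected offspring if breeding at age x = l(x) × m_x:
  age 10: 0.82 × 21 = 17.220
  age 11: 0.56 × 31 = 17.360
  age 12: 0.33 × 58 = 19.140
Maximum at age 12 (19.140).

12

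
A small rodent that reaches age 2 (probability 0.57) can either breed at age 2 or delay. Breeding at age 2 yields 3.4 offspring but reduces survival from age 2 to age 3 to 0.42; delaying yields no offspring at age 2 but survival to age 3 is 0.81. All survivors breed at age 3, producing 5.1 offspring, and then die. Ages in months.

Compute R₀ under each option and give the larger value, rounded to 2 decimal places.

breed at age 2: R₀ = 0.57 × (3.4 + 0.42 × 5.1) = 0.57 × 5.5420 = 3.1589
delay to age 3: R₀ = 0.57 × (0.81 × 5.1) = 0.57 × 4.1310 = 2.3547
Higher: breed at age 2 (3.1589).

3.16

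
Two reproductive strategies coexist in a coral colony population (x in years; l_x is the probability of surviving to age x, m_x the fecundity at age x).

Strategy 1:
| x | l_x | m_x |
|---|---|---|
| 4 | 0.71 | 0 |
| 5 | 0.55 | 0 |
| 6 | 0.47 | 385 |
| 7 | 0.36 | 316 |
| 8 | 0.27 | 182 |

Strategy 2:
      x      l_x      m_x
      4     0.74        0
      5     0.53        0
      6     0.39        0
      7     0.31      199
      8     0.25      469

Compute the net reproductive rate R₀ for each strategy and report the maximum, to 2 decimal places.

343.85

Strategy 1: R₀ = 0.71×0 + 0.55×0 + 0.47×385 + 0.36×316 + 0.27×182 = 343.8500
Strategy 2: R₀ = 0.74×0 + 0.53×0 + 0.39×0 + 0.31×199 + 0.25×469 = 178.9400
Highest R₀: strategy 1 with 343.8500.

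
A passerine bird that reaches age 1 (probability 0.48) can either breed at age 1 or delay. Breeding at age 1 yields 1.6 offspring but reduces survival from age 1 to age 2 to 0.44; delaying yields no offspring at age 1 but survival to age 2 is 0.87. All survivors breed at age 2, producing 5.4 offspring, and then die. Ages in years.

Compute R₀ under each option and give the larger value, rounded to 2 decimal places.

breed at age 1: R₀ = 0.48 × (1.6 + 0.44 × 5.4) = 0.48 × 3.9760 = 1.9085
delay to age 2: R₀ = 0.48 × (0.87 × 5.4) = 0.48 × 4.6980 = 2.2550
Higher: delay to age 2 (2.2550).

2.26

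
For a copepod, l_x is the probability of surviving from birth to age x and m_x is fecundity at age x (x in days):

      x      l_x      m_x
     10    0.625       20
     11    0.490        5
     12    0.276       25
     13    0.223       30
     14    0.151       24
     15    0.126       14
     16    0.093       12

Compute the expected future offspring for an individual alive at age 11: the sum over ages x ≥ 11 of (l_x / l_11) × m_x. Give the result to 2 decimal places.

46.01

l_11 = 0.490. Conditional survival from age 11 to x is l_x / l_11.
  x=11: (0.490/0.490) × 5 = 5.0000
  x=12: (0.276/0.490) × 25 = 14.0816
  x=13: (0.223/0.490) × 30 = 13.6531
  x=14: (0.151/0.490) × 24 = 7.3959
  x=15: (0.126/0.490) × 14 = 3.6000
  x=16: (0.093/0.490) × 12 = 2.2776
Sum = 5.0000 + 14.0816 + 13.6531 + 7.3959 + 3.6000 + 2.2776 = 46.0082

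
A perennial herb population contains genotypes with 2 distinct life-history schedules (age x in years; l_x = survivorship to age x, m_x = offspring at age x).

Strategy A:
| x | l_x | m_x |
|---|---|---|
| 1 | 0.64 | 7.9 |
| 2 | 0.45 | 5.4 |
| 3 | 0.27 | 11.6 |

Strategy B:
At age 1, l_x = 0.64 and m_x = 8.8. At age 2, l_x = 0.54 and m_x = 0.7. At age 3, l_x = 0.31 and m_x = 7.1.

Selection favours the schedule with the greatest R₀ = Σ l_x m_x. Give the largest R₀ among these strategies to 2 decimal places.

10.62

Strategy A: R₀ = 0.64×7.9 + 0.45×5.4 + 0.27×11.6 = 10.6180
Strategy B: R₀ = 0.64×8.8 + 0.54×0.7 + 0.31×7.1 = 8.2110
Highest R₀: strategy A with 10.6180.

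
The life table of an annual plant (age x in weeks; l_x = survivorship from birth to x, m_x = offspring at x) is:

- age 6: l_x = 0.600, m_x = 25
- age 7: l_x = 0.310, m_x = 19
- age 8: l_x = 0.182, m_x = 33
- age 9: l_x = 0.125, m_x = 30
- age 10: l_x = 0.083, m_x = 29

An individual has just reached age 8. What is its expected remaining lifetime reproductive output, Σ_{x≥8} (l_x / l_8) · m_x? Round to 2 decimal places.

66.83

l_8 = 0.182. Conditional survival from age 8 to x is l_x / l_8.
  x=8: (0.182/0.182) × 33 = 33.0000
  x=9: (0.125/0.182) × 30 = 20.6044
  x=10: (0.083/0.182) × 29 = 13.2253
Sum = 33.0000 + 20.6044 + 13.2253 = 66.8297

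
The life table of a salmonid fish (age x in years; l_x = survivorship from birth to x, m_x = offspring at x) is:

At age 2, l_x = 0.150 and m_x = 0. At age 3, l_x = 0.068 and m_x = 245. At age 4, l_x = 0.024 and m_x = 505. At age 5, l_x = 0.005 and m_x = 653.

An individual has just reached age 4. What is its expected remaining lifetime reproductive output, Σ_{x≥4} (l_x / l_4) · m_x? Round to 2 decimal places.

641.04

l_4 = 0.024. Conditional survival from age 4 to x is l_x / l_4.
  x=4: (0.024/0.024) × 505 = 505.0000
  x=5: (0.005/0.024) × 653 = 136.0417
Sum = 505.0000 + 136.0417 = 641.0417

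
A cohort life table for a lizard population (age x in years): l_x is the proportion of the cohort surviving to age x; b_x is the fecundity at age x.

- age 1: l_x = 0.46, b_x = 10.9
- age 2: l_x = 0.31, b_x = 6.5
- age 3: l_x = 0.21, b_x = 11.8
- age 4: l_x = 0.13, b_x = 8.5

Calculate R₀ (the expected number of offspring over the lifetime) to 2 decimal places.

10.61

R₀ = Σ l_x b_x:
  age 1: 0.46 × 10.9 = 5.0140
  age 2: 0.31 × 6.5 = 2.0150
  age 3: 0.21 × 11.8 = 2.4780
  age 4: 0.13 × 8.5 = 1.1050
R₀ = 5.0140 + 2.0150 + 2.4780 + 1.1050 = 10.6120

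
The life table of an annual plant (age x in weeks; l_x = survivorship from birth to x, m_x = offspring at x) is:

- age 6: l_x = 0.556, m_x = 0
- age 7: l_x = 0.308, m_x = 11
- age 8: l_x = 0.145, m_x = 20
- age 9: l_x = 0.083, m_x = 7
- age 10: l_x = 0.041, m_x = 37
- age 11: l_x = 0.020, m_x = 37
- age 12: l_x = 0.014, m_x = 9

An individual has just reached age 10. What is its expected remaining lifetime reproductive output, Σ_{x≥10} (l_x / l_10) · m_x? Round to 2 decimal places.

l_10 = 0.041. Conditional survival from age 10 to x is l_x / l_10.
  x=10: (0.041/0.041) × 37 = 37.0000
  x=11: (0.020/0.041) × 37 = 18.0488
  x=12: (0.014/0.041) × 9 = 3.0732
Sum = 37.0000 + 18.0488 + 3.0732 = 58.1220

58.12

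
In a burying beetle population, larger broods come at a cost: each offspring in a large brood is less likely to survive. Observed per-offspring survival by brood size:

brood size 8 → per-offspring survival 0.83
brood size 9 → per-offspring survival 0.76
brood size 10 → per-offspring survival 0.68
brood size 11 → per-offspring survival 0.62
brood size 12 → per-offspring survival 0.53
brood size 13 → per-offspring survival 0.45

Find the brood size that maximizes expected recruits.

9

Expected recruits = c × s(c):
  c=8: 8 × 0.83 = 6.640
  c=9: 9 × 0.76 = 6.840
  c=10: 10 × 0.68 = 6.800
  c=11: 11 × 0.62 = 6.820
  c=12: 12 × 0.53 = 6.360
  c=13: 13 × 0.45 = 5.850
Maximum at c = 9 (6.840 recruits).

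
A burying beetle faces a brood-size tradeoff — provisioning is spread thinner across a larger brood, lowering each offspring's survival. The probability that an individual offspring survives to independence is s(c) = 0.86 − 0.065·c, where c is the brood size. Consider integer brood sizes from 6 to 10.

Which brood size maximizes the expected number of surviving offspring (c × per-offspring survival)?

Expected surviving offspring = c × s(c):
  c=6: 6 × 0.470 = 2.820
  c=7: 7 × 0.405 = 2.835
  c=8: 8 × 0.340 = 2.720
  c=9: 9 × 0.275 = 2.475
  c=10: 10 × 0.210 = 2.100
Maximum at c = 7 (2.835 surviving offspring).

7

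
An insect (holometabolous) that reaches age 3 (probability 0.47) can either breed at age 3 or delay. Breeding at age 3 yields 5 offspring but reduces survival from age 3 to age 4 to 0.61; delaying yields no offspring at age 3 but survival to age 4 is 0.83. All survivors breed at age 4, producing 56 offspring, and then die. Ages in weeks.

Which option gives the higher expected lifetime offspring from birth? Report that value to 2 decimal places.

breed at age 3: R₀ = 0.47 × (5 + 0.61 × 56) = 0.47 × 39.1600 = 18.4052
delay to age 4: R₀ = 0.47 × (0.83 × 56) = 0.47 × 46.4800 = 21.8456
Higher: delay to age 4 (21.8456).

21.85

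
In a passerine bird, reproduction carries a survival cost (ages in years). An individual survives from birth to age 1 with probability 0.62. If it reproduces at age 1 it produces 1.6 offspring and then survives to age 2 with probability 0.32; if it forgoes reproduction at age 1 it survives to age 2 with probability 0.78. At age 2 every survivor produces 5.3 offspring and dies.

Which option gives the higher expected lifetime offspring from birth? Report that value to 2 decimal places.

2.56

breed at age 1: R₀ = 0.62 × (1.6 + 0.32 × 5.3) = 0.62 × 3.2960 = 2.0435
delay to age 2: R₀ = 0.62 × (0.78 × 5.3) = 0.62 × 4.1340 = 2.5631
Higher: delay to age 2 (2.5631).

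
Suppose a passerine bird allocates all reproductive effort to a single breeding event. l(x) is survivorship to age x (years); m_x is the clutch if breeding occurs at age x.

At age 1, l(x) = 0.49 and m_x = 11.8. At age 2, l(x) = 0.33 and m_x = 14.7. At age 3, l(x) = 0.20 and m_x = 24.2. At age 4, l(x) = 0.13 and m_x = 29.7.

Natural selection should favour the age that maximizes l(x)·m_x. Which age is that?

Expected offspring if breeding at age x = l(x) × m_x:
  age 1: 0.49 × 11.8 = 5.782
  age 2: 0.33 × 14.7 = 4.851
  age 3: 0.20 × 24.2 = 4.840
  age 4: 0.13 × 29.7 = 3.861
Maximum at age 1 (5.782).

1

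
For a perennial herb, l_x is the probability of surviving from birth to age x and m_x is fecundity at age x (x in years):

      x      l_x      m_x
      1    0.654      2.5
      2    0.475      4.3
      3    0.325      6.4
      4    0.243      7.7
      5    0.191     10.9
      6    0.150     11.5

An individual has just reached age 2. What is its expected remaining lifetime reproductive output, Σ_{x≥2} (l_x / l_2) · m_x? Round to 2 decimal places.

20.63

l_2 = 0.475. Conditional survival from age 2 to x is l_x / l_2.
  x=2: (0.475/0.475) × 4.3 = 4.3000
  x=3: (0.325/0.475) × 6.4 = 4.3789
  x=4: (0.243/0.475) × 7.7 = 3.9392
  x=5: (0.191/0.475) × 10.9 = 4.3829
  x=6: (0.150/0.475) × 11.5 = 3.6316
Sum = 4.3000 + 4.3789 + 3.9392 + 4.3829 + 3.6316 = 20.6326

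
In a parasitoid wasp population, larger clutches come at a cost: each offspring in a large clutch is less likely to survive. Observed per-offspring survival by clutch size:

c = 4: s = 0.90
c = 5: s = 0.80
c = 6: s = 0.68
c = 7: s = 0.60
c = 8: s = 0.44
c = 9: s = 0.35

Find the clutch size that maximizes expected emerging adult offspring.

Expected emerging adult offspring = c × s(c):
  c=4: 4 × 0.90 = 3.600
  c=5: 5 × 0.80 = 4.000
  c=6: 6 × 0.68 = 4.080
  c=7: 7 × 0.60 = 4.200
  c=8: 8 × 0.44 = 3.520
  c=9: 9 × 0.35 = 3.150
Maximum at c = 7 (4.200 emerging adult offspring).

7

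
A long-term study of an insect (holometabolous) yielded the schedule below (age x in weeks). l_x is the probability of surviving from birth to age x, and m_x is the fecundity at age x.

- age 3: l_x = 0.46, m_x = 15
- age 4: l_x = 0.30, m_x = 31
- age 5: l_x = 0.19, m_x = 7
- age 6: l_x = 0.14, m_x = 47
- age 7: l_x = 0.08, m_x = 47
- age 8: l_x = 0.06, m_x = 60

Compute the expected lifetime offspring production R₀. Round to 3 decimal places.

31.470

R₀ = Σ l_x m_x:
  age 3: 0.46 × 15 = 6.9000
  age 4: 0.30 × 31 = 9.3000
  age 5: 0.19 × 7 = 1.3300
  age 6: 0.14 × 47 = 6.5800
  age 7: 0.08 × 47 = 3.7600
  age 8: 0.06 × 60 = 3.6000
R₀ = 6.9000 + 9.3000 + 1.3300 + 6.5800 + 3.7600 + 3.6000 = 31.4700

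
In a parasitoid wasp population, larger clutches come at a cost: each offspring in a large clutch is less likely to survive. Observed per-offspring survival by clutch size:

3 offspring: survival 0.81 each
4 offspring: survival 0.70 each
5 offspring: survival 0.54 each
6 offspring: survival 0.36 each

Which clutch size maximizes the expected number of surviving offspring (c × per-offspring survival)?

Expected surviving offspring = c × s(c):
  c=3: 3 × 0.81 = 2.430
  c=4: 4 × 0.70 = 2.800
  c=5: 5 × 0.54 = 2.700
  c=6: 6 × 0.36 = 2.160
Maximum at c = 4 (2.800 surviving offspring).

4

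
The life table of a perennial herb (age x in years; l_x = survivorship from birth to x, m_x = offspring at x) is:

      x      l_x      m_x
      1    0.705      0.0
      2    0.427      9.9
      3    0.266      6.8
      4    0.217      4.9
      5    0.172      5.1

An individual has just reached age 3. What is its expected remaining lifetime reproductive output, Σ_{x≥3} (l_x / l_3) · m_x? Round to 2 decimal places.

14.10

l_3 = 0.266. Conditional survival from age 3 to x is l_x / l_3.
  x=3: (0.266/0.266) × 6.8 = 6.8000
  x=4: (0.217/0.266) × 4.9 = 3.9974
  x=5: (0.172/0.266) × 5.1 = 3.2977
Sum = 6.8000 + 3.9974 + 3.2977 = 14.0951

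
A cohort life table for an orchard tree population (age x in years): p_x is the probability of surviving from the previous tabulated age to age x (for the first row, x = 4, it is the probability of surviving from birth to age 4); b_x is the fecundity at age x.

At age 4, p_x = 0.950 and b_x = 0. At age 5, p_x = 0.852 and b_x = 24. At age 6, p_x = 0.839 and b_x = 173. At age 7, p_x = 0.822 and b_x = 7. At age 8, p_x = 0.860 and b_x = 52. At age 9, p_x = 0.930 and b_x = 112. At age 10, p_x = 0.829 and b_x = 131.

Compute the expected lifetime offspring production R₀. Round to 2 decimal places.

Survivorship from birth: l_x = p_4·p_5·…·p_x.
  l_4 = 0.95000
  l_5 = 0.80940
  l_6 = 0.67909
  l_7 = 0.55821
  l_8 = 0.48006
  l_9 = 0.44646
  l_10 = 0.37011
R₀ = Σ l_x b_x:
  age 4: 0.95000 × 0 = 0.0000
  age 5: 0.80940 × 24 = 19.4256
  age 6: 0.67909 × 173 = 117.4826
  age 7: 0.55821 × 7 = 3.9075
  age 8: 0.48006 × 52 = 24.9631
  age 9: 0.44646 × 112 = 50.0035
  age 10: 0.37011 × 131 = 48.4844
R₀ = 0.0000 + 19.4256 + 117.4826 + 3.9075 + 24.9631 + 50.0035 + 48.4844 = 264.2667

264.27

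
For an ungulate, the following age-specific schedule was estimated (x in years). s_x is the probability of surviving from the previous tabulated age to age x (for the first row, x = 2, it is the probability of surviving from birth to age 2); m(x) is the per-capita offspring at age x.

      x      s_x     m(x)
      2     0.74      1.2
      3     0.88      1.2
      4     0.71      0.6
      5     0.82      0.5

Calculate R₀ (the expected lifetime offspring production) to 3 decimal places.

2.136

Survivorship from birth: l_x = s_2·s_3·…·s_x.
  l_2 = 0.74000
  l_3 = 0.65120
  l_4 = 0.46235
  l_5 = 0.37913
R₀ = Σ l_x m(x):
  age 2: 0.74000 × 1.2 = 0.8880
  age 3: 0.65120 × 1.2 = 0.7814
  age 4: 0.46235 × 0.6 = 0.2774
  age 5: 0.37913 × 0.5 = 0.1896
R₀ = 0.8880 + 0.7814 + 0.2774 + 0.1896 = 2.1364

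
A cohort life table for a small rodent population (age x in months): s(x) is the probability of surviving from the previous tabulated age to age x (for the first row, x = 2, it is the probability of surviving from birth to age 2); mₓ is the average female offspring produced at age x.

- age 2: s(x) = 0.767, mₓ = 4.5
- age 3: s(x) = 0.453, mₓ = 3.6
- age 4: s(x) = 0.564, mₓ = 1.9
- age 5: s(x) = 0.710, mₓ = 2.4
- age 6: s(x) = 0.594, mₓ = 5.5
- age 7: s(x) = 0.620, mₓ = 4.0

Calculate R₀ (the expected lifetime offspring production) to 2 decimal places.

Survivorship from birth: l_x = s_2·s_3·…·s_x.
  l_2 = 0.76700
  l_3 = 0.34745
  l_4 = 0.19596
  l_5 = 0.13913
  l_6 = 0.08265
  l_7 = 0.05124
R₀ = Σ l_x mₓ:
  age 2: 0.76700 × 4.5 = 3.4515
  age 3: 0.34745 × 3.6 = 1.2508
  age 4: 0.19596 × 1.9 = 0.3723
  age 5: 0.13913 × 2.4 = 0.3339
  age 6: 0.08265 × 5.5 = 0.4546
  age 7: 0.05124 × 4.0 = 0.2050
R₀ = 3.4515 + 1.2508 + 0.3723 + 0.3339 + 0.4546 + 0.2050 = 6.0681

6.07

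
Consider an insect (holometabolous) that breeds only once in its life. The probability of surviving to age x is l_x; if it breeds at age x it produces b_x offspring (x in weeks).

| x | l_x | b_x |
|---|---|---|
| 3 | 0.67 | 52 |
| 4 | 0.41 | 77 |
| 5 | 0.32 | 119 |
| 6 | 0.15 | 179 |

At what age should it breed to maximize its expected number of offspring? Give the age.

5

Expected offspring if breeding at age x = l_x × b_x:
  age 3: 0.67 × 52 = 34.840
  age 4: 0.41 × 77 = 31.570
  age 5: 0.32 × 119 = 38.080
  age 6: 0.15 × 179 = 26.850
Maximum at age 5 (38.080).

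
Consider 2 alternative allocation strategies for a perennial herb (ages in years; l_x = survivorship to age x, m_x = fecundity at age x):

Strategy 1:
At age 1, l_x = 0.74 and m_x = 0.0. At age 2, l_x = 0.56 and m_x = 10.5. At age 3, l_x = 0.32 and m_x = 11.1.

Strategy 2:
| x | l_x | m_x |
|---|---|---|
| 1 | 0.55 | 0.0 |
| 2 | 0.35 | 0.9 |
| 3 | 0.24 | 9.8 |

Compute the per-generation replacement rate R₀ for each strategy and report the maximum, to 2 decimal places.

Strategy 1: R₀ = 0.74×0.0 + 0.56×10.5 + 0.32×11.1 = 9.4320
Strategy 2: R₀ = 0.55×0.0 + 0.35×0.9 + 0.24×9.8 = 2.6670
Highest R₀: strategy 1 with 9.4320.

9.43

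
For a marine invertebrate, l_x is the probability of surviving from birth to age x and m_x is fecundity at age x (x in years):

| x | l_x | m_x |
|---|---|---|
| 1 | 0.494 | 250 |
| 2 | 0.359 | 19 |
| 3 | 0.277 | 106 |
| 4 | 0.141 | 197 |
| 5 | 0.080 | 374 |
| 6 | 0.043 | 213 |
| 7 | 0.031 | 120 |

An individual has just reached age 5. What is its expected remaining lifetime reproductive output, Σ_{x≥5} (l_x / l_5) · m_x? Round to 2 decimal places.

l_5 = 0.080. Conditional survival from age 5 to x is l_x / l_5.
  x=5: (0.080/0.080) × 374 = 374.0000
  x=6: (0.043/0.080) × 213 = 114.4875
  x=7: (0.031/0.080) × 120 = 46.5000
Sum = 374.0000 + 114.4875 + 46.5000 = 534.9875

534.99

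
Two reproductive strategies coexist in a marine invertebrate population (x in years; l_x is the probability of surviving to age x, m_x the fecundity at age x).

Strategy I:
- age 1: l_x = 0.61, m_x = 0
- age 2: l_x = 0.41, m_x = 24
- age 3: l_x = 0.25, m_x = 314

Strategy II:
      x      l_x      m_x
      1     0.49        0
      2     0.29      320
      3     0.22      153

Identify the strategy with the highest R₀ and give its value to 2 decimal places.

126.46

Strategy I: R₀ = 0.61×0 + 0.41×24 + 0.25×314 = 88.3400
Strategy II: R₀ = 0.49×0 + 0.29×320 + 0.22×153 = 126.4600
Highest R₀: strategy II with 126.4600.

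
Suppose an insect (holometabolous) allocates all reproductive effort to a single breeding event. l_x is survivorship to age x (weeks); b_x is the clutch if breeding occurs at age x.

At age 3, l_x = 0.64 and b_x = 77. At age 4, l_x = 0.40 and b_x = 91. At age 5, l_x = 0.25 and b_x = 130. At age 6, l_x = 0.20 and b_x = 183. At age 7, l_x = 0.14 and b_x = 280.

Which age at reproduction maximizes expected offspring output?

3

Expected offspring if breeding at age x = l_x × b_x:
  age 3: 0.64 × 77 = 49.280
  age 4: 0.40 × 91 = 36.400
  age 5: 0.25 × 130 = 32.500
  age 6: 0.20 × 183 = 36.600
  age 7: 0.14 × 280 = 39.200
Maximum at age 3 (49.280).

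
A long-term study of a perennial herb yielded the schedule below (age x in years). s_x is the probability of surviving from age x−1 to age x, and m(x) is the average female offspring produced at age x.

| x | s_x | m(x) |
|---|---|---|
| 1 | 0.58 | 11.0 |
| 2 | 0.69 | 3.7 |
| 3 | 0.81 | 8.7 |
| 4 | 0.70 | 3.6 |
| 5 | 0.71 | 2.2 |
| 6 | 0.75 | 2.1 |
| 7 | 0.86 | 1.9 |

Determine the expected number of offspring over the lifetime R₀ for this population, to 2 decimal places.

Survivorship from birth: l_x = s_1·s_2·…·s_x.
  l_1 = 0.58000
  l_2 = 0.40020
  l_3 = 0.32416
  l_4 = 0.22691
  l_5 = 0.16111
  l_6 = 0.12083
  l_7 = 0.10391
R₀ = Σ l_x m(x):
  age 1: 0.58000 × 11.0 = 6.3800
  age 2: 0.40020 × 3.7 = 1.4807
  age 3: 0.32416 × 8.7 = 2.8202
  age 4: 0.22691 × 3.6 = 0.8169
  age 5: 0.16111 × 2.2 = 0.3544
  age 6: 0.12083 × 2.1 = 0.2537
  age 7: 0.10391 × 1.9 = 0.1974
R₀ = 6.3800 + 1.4807 + 2.8202 + 0.8169 + 0.3544 + 0.2537 + 0.1974 = 12.3034

12.30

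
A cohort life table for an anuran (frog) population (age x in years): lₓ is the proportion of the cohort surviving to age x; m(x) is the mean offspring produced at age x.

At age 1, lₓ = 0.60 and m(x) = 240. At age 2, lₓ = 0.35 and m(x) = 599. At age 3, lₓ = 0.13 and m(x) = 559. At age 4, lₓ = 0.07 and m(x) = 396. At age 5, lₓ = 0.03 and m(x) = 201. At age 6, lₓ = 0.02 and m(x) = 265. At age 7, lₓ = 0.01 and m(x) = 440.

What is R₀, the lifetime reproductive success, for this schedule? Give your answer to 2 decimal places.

R₀ = Σ lₓ m(x):
  age 1: 0.60 × 240 = 144.0000
  age 2: 0.35 × 599 = 209.6500
  age 3: 0.13 × 559 = 72.6700
  age 4: 0.07 × 396 = 27.7200
  age 5: 0.03 × 201 = 6.0300
  age 6: 0.02 × 265 = 5.3000
  age 7: 0.01 × 440 = 4.4000
R₀ = 144.0000 + 209.6500 + 72.6700 + 27.7200 + 6.0300 + 5.3000 + 4.4000 = 469.7700

469.77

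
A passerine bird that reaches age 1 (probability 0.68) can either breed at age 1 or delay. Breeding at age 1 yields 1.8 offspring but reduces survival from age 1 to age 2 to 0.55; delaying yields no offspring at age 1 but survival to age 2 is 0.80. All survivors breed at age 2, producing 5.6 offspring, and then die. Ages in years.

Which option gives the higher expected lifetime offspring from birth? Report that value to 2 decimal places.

breed at age 1: R₀ = 0.68 × (1.8 + 0.55 × 5.6) = 0.68 × 4.8800 = 3.3184
delay to age 2: R₀ = 0.68 × (0.80 × 5.6) = 0.68 × 4.4800 = 3.0464
Higher: breed at age 1 (3.3184).

3.32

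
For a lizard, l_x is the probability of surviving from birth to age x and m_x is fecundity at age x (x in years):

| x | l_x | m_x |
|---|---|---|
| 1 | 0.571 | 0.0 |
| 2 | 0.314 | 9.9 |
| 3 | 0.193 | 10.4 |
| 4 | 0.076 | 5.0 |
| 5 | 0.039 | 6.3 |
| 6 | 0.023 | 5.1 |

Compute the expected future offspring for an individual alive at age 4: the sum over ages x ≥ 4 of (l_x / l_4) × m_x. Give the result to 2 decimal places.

l_4 = 0.076. Conditional survival from age 4 to x is l_x / l_4.
  x=4: (0.076/0.076) × 5.0 = 5.0000
  x=5: (0.039/0.076) × 6.3 = 3.2329
  x=6: (0.023/0.076) × 5.1 = 1.5434
Sum = 5.0000 + 3.2329 + 1.5434 = 9.7763

9.78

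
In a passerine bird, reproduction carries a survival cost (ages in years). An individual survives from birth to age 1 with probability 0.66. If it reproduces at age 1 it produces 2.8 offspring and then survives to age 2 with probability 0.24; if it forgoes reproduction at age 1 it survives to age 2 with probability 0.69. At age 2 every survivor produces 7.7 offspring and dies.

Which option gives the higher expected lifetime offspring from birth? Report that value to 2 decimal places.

3.51

breed at age 1: R₀ = 0.66 × (2.8 + 0.24 × 7.7) = 0.66 × 4.6480 = 3.0677
delay to age 2: R₀ = 0.66 × (0.69 × 7.7) = 0.66 × 5.3130 = 3.5066
Higher: delay to age 2 (3.5066).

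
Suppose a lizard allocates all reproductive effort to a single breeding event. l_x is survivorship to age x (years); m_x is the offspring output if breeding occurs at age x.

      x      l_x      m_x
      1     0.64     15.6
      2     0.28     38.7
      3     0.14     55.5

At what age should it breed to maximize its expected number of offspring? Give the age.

Expected offspring if breeding at age x = l_x × m_x:
  age 1: 0.64 × 15.6 = 9.984
  age 2: 0.28 × 38.7 = 10.836
  age 3: 0.14 × 55.5 = 7.770
Maximum at age 2 (10.836).

2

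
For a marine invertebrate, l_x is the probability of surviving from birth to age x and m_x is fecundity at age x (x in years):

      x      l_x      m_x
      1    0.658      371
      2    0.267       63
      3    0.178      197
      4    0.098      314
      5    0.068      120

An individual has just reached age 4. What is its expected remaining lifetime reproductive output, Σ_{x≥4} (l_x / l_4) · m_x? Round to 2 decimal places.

l_4 = 0.098. Conditional survival from age 4 to x is l_x / l_4.
  x=4: (0.098/0.098) × 314 = 314.0000
  x=5: (0.068/0.098) × 120 = 83.2653
Sum = 314.0000 + 83.2653 = 397.2653

397.27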